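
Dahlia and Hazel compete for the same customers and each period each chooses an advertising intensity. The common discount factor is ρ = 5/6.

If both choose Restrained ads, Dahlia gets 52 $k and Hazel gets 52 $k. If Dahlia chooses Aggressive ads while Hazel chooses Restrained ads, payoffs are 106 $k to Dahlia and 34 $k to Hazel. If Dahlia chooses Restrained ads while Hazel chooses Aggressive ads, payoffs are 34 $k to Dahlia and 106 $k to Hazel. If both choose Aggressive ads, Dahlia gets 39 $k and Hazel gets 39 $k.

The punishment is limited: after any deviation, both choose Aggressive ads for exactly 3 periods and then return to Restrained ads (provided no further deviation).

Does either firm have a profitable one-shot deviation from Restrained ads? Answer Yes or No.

Yes

A one-shot deviation gives 106 now, then 39 for 3 periods, then back to 52.
Gain from deviating: (106−52) today; loss: (52−39) in each of the next 3 periods.
No-deviation condition: (52−39)(ρ+…+ρ^3) ≥ 106−52, i.e. ρ+…+ρ^3 ≥ 54/13.
At ρ = 5/6: ρ+…+ρ^3 = 2.1065 < 4.1538.
So cooperation is not sustainable.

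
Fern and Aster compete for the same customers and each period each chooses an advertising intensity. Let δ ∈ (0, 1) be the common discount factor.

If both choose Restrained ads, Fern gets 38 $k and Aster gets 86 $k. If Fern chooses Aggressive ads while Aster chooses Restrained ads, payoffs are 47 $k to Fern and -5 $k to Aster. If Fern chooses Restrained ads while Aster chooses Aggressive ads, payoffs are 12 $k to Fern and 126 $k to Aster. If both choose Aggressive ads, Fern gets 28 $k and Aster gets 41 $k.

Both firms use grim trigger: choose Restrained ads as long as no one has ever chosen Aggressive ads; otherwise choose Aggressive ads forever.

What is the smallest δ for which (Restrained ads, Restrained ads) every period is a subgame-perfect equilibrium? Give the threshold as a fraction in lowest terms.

9/19

For Fern: deviation gain 47−38 = 9, per-period punishment loss 38−28 = 10. IC gives δ ≥ 9/19.
For Aster: gain 40, loss 45 per period, so δ ≥ 40/85 = 8/17.
The tighter constraint is Fern's, so cooperation needs δ ≥ 9/19.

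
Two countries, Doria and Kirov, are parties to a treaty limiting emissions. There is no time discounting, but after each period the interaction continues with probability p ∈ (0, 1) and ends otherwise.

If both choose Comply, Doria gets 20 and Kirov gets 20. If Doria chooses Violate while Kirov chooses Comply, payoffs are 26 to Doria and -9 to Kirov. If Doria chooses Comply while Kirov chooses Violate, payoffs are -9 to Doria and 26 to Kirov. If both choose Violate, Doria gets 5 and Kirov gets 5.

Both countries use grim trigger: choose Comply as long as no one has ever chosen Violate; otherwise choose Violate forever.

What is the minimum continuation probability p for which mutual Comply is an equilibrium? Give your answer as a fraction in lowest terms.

2/7

Expected cooperation value is 20 + p·20 + p²·20 + … = 20/(1−p); deviation gives 26 + p·5/(1−p).
20 ≥ 26(1−p) + 5p ⇒ 21p ≥ 6 ⇒ p ≥ 6/21 = 2/7.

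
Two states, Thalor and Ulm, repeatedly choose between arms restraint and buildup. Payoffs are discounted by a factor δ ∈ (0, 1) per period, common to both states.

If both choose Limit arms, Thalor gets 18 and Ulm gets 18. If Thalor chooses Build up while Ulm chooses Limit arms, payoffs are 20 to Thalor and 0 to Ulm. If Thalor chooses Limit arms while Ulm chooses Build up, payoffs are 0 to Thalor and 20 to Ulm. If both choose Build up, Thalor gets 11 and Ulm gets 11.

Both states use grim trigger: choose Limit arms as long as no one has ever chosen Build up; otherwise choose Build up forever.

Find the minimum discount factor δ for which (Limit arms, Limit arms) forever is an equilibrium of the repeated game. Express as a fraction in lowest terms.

18/(1−δ) ≥ 20 + 11δ/(1−δ)
18 ≥ 20 − 9δ
δ ≥ 2/9.

2/9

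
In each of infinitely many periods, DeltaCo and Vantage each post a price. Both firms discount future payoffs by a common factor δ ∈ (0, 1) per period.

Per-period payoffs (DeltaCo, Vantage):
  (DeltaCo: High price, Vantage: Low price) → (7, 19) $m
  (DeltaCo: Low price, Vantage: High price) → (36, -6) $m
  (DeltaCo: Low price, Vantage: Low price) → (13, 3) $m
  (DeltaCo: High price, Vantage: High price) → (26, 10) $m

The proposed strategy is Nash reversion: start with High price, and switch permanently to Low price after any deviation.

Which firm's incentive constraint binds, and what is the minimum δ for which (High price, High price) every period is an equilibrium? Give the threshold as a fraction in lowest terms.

Vantage; δ ≥ 9/16

DeltaCo: cooperation gives 26 each period; deviation gives 36 once then 13 forever.
  26/(1−δ) ≥ 36 + 13δ/(1−δ) ⇒ δ ≥ 10/23.
Vantage: cooperation gives 10 each period; deviation gives 19 once then 3 forever.
  δ ≥ 9/16.
Both must hold, so the binding constraint is Vantage's: δ ≥ 9/16.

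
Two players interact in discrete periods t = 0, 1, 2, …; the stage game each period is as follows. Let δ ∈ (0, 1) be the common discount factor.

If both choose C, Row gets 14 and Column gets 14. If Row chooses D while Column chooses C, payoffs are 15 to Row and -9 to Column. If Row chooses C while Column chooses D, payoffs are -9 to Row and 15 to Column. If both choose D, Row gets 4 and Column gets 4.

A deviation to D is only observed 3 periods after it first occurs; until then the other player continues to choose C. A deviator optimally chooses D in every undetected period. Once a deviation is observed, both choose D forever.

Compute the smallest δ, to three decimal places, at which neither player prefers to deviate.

Deviating for the 3 undetected periods gains 15−14 = 1 per period over cooperation, then loses 14−4 = 10 per period forever once punishment starts.
Gain: 1(1 + δ + … + δ^2); loss: 10·δ^3/(1−δ).
No profitable deviation ⇔ 1(1−δ^3) ≤ 10·δ^3, i.e. δ^3 ≥ 1/(1+10) = 1/11.
Hence δ ≥ (1/11)^(1/3) ≈ 0.450.

0.450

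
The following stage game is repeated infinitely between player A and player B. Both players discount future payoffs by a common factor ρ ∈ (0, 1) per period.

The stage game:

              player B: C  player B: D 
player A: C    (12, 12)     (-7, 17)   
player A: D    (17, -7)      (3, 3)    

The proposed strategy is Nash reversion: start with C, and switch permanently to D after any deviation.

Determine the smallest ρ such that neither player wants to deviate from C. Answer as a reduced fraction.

5/14

Cooperation forever yields 12 each period: 12/(1−ρ).
Deviating yields 17 once, then 3 forever: 17 + 3ρ/(1−ρ).
No profitable deviation requires 12/(1−ρ) ≥ 17 + 3ρ/(1−ρ).
Multiplying by (1−ρ): 12 ≥ 17(1−ρ) + 3ρ = 17 − 14ρ.
So 14ρ ≥ 5, i.e. ρ ≥ 5/14.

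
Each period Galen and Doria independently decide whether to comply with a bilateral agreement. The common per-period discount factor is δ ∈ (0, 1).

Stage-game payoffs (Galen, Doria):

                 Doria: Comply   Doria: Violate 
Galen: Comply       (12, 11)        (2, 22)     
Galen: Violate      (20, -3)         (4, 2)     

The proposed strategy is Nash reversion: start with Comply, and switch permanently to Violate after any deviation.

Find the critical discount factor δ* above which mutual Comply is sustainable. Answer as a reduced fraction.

11/20

For Galen: deviation gain 20−12 = 8, per-period punishment loss 12−4 = 8. IC gives δ ≥ 8/16 = 1/2.
For Doria: gain 11, loss 9 per period, so δ ≥ 11/20.
The tighter constraint is Doria's, so cooperation needs δ ≥ 11/20.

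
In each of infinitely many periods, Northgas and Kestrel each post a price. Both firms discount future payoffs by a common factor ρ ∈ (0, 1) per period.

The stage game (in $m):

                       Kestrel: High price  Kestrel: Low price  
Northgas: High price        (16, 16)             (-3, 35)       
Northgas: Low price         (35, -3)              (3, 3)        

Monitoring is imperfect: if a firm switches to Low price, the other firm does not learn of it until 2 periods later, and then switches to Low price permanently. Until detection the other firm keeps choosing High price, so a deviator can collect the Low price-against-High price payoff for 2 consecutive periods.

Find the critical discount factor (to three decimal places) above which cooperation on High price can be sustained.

A deviator earns 35 for 2 periods, then 3 forever; cooperating earns 16 forever. Multiplying the IC by (1−ρ):
16 ≥ 35(1−ρ^2) + 3ρ^2, so 32·ρ^2 ≥ 19 and ρ^2 ≥ 19/32.
ρ ≥ (19/32)^(1/2) ≈ 0.771.

0.771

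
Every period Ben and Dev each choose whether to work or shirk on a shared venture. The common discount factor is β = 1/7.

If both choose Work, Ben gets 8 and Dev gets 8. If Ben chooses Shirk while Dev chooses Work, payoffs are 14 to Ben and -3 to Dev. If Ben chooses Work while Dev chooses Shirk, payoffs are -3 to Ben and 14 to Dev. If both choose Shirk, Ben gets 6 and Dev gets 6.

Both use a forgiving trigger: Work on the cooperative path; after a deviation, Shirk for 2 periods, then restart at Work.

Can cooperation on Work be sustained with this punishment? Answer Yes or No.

No

Comparing payoff streams over the 3 periods until play realigns: cooperate → 8(1+β+…+β^2); deviate → 14 + 6(β+…+β^2).
Cooperation is sustained iff (8−6)(β+…+β^2) ≥ 14−8.
β+…+β^2 = 1/7·(1−(1/7)^2)/(1−1/7) = 0.1633, and (14−8)/(8−6) = 3.0000.
0.1633 < 3.0000, so cooperation is not sustainable.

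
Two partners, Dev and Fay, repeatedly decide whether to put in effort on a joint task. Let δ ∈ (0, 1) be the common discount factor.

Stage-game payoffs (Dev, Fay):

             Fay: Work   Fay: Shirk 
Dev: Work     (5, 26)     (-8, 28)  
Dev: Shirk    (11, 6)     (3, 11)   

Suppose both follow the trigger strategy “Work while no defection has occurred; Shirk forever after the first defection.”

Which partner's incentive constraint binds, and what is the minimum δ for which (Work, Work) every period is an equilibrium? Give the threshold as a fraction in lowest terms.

Dev; δ ≥ 3/4

For Dev: deviation gain 11−5 = 6, per-period punishment loss 5−3 = 2. IC gives δ ≥ 6/8 = 3/4.
For Fay: gain 2, loss 15 per period, so δ ≥ 2/17.
The tighter constraint is Dev's, so cooperation needs δ ≥ 3/4.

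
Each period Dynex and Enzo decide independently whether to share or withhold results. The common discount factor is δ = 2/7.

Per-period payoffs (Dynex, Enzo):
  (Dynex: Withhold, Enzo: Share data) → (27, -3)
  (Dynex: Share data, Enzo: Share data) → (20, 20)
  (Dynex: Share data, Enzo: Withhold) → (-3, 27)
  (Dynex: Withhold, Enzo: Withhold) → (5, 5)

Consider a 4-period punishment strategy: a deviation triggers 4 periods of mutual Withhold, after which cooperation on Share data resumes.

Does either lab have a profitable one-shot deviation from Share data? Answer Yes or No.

Yes

IC: δ+…+δ^4 ≥ (27−20)/(20−5) = 7/15.
At δ = 2/7: partial sum = 0.3973 < 0.4667. Cooperation not sustainable.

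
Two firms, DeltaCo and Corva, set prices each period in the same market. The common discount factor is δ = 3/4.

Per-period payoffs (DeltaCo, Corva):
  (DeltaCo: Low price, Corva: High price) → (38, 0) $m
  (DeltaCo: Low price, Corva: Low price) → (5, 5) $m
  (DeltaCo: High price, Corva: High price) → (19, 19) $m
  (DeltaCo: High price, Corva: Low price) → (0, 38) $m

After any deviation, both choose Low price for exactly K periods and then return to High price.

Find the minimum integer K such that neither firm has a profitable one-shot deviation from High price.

3

No profitable deviation requires (19−5)(δ+…+δ^K) ≥ 38−19, i.e. δ+…+δ^K ≥ 19/14 ≈ 1.3571.
With δ = 3/4, the partial sums are K=1: 0.7500, K=2: 1.3125, K=3: 1.7344.
K = 3 is the first length at which the sum reaches 1.3571.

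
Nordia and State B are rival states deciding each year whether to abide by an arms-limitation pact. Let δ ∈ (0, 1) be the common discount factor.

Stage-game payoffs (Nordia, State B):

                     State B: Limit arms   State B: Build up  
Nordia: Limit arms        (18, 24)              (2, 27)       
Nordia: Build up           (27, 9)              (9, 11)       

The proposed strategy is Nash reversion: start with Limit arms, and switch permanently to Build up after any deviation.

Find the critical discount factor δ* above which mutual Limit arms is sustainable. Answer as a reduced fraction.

For Nordia: deviation gain 27−18 = 9, per-period punishment loss 18−9 = 9. IC gives δ ≥ 9/18 = 1/2.
For State B: gain 3, loss 13 per period, so δ ≥ 3/16.
The tighter constraint is Nordia's, so cooperation needs δ ≥ 1/2.

1/2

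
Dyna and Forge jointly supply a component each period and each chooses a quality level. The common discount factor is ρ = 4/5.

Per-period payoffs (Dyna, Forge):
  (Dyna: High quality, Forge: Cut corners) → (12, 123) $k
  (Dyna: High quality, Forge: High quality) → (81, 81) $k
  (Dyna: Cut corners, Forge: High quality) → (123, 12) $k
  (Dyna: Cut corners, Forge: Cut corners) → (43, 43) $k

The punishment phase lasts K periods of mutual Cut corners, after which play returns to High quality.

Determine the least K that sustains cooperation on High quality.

2

IC: ρ(1−ρ^K)/(1−ρ) ≥ (123−81)/(81−43) = 21/19.
With ρ = 4/5: need 1 − ρ^K ≥ 21/19·(1−4/5)/(4/5), i.e. ρ^K ≤ 0.7237.
Since (4/5)^1 = 0.8000 and (4/5)^2 = 0.6400, the smallest such K is 2.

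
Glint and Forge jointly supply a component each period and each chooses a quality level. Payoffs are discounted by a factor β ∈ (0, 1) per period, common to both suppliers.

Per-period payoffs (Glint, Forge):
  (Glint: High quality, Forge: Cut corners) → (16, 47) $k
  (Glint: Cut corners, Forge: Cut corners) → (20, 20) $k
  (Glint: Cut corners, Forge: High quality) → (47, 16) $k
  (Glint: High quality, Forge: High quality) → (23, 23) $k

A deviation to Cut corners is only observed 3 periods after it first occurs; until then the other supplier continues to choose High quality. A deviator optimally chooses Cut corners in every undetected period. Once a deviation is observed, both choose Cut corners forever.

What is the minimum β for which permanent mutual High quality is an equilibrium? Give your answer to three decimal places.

A deviator earns 47 for 3 periods, then 20 forever; cooperating earns 23 forever. Multiplying the IC by (1−β):
23 ≥ 47(1−β^3) + 20β^3, so 27·β^3 ≥ 24 and β^3 ≥ 8/9.
β ≥ (8/9)^(1/3) ≈ 0.961.

0.961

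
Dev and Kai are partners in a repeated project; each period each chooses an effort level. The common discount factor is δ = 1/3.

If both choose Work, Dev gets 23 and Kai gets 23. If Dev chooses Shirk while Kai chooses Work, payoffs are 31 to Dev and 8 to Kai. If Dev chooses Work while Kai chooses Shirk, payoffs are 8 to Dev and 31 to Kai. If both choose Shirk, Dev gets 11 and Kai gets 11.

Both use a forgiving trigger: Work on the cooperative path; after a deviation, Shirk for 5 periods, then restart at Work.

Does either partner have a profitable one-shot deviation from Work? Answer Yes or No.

IC: δ+…+δ^5 ≥ (31−23)/(23−11) = 2/3.
At δ = 1/3: partial sum = 0.4979 < 0.6667. Cooperation not sustainable.

Yes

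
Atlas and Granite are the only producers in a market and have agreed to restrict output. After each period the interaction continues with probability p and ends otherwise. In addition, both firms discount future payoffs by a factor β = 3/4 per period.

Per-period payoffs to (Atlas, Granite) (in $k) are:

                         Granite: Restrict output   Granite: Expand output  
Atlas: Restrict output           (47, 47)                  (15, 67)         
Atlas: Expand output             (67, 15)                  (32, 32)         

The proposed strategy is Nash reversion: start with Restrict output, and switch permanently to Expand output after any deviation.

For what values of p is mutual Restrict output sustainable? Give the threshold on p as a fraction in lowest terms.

Expected continuation weight on next period's payoff is β·p = 3/4·p, which plays the role of the discount factor.
Cooperation requires 3/4·p ≥ (67−47)/(67−32) = 4/7, hence p ≥ 16/21.

16/21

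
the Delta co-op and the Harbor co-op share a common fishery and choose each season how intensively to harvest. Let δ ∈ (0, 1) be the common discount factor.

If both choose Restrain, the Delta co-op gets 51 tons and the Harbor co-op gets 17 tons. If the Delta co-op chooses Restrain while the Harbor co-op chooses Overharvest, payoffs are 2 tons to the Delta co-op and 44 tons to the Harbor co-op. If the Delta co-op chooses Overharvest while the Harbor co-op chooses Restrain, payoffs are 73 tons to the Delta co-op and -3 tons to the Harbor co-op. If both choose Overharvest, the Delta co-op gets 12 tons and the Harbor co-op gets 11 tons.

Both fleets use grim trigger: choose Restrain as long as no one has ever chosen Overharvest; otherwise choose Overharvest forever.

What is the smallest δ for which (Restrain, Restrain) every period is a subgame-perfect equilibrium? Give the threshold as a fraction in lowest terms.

9/11

the Delta co-op: cooperation gives 51 each period; deviation gives 73 once then 12 forever.
  51/(1−δ) ≥ 73 + 12δ/(1−δ) ⇒ δ ≥ 22/61.
the Harbor co-op: cooperation gives 17 each period; deviation gives 44 once then 11 forever.
  δ ≥ 27/33 = 9/11.
Both must hold, so the binding constraint is the Harbor co-op's: δ ≥ 9/11.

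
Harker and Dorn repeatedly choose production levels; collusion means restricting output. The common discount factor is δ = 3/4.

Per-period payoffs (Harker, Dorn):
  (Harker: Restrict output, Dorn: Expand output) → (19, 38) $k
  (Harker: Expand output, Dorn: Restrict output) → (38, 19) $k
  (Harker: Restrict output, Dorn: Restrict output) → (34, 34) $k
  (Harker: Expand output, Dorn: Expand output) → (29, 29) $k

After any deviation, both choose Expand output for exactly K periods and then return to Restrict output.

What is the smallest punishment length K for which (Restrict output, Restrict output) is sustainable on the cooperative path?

IC: δ(1−δ^K)/(1−δ) ≥ (38−34)/(34−29) = 4/5.
With δ = 3/4: need 1 − δ^K ≥ 4/5·(1−3/4)/(3/4), i.e. δ^K ≤ 0.7333.
Since (3/4)^1 = 0.7500 and (3/4)^2 = 0.5625, the smallest such K is 2.

2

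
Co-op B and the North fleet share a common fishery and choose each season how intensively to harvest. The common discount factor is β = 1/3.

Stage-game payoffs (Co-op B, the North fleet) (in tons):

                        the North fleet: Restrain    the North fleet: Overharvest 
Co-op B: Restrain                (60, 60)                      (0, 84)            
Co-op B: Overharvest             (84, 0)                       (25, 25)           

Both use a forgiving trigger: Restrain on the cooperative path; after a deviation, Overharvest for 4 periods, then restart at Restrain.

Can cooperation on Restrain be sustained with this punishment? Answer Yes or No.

IC: β+…+β^4 ≥ (84−60)/(60−25) = 24/35.
At β = 1/3: partial sum = 0.4938 < 0.6857. Cooperation not sustainable.

No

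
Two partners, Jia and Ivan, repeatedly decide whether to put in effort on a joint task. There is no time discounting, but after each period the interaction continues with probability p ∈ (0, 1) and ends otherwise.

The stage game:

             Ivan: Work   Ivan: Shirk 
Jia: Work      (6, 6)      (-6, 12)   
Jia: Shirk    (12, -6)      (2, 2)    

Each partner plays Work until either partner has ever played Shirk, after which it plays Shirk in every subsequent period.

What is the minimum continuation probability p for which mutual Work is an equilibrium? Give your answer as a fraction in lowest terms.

Expected cooperation value is 6 + p·6 + p²·6 + … = 6/(1−p); deviation gives 12 + p·2/(1−p).
6 ≥ 12(1−p) + 2p ⇒ 10p ≥ 6 ⇒ p ≥ 6/10 = 3/5.

3/5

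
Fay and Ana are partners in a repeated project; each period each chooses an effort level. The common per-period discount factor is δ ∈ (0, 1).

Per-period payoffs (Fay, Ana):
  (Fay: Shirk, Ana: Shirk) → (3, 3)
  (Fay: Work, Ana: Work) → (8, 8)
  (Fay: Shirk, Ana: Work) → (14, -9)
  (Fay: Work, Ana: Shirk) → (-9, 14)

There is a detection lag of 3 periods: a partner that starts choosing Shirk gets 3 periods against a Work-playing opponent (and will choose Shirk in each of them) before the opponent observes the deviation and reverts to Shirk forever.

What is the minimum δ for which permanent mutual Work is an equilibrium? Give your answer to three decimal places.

The best deviation is to choose Shirk for all 3 undetected periods, earning 14 each, then 3 forever once detected.
Deviation value: 14(1−δ^3)/(1−δ) + 3δ^3/(1−δ); cooperation value: 8/(1−δ).
IC: 8 ≥ 14(1−δ^3) + 3δ^3 = 14 − 11δ^3.
So δ^3 ≥ 6/11, giving δ ≥ (6/11)^(1/3) ≈ 0.817.

0.817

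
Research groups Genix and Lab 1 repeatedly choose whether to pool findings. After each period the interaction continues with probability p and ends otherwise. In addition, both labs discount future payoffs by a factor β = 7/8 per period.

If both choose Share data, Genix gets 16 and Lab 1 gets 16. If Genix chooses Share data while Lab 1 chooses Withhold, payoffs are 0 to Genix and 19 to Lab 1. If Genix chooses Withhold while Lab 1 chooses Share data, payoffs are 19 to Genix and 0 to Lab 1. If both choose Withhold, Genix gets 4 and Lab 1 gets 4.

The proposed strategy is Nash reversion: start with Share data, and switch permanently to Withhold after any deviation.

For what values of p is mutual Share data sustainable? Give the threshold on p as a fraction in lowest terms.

With continuation probability p and discount β, the effective per-period discount factor is βp.
Grim-trigger IC: βp ≥ (19−16)/(19−4) = 1/5.
So p ≥ (1/5)/(7/8) = 8/35.

8/35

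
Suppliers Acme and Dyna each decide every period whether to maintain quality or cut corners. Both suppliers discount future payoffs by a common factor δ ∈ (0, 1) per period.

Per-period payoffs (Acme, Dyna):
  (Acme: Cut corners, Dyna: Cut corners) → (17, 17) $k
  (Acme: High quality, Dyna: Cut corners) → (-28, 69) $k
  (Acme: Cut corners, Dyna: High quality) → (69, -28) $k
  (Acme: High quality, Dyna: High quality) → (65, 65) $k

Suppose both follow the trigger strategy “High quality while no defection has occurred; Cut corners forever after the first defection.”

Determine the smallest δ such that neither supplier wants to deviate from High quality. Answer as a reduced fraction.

Under grim trigger the critical discount factor is (T−C)/(T−P) with T = 69, C = 65, P = 17.
δ* = (69−65)/(69−17) = 4/52 = 1/13.

1/13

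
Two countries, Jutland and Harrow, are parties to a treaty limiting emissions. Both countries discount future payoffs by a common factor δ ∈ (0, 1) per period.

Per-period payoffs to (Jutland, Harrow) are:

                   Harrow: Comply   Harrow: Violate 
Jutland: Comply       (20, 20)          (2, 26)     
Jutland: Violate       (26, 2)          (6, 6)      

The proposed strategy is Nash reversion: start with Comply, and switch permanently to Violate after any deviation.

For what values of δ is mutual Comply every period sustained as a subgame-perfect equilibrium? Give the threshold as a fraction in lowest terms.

20/(1−δ) ≥ 26 + 6δ/(1−δ)
20 ≥ 26 − 20δ
δ ≥ 6/20 = 3/10.

3/10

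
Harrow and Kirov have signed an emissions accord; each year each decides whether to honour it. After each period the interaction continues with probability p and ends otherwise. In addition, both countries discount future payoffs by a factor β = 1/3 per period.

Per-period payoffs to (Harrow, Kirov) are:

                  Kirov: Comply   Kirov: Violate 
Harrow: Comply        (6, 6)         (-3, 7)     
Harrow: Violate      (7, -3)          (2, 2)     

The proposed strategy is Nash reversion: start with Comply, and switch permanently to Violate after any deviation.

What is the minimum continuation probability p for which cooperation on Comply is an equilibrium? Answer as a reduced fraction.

With continuation probability p and discount β, the effective per-period discount factor is βp.
Grim-trigger IC: βp ≥ (7−6)/(7−2) = 1/5.
So p ≥ (1/5)/(1/3) = 3/5.

3/5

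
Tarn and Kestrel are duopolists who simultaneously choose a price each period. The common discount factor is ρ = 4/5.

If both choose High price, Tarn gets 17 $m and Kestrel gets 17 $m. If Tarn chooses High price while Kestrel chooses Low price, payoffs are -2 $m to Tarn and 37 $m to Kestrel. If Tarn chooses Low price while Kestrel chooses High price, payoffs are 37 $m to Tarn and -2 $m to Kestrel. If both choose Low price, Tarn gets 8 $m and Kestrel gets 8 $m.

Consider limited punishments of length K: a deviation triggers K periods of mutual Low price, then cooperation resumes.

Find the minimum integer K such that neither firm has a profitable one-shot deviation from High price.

IC: ρ(1−ρ^K)/(1−ρ) ≥ (37−17)/(17−8) = 20/9.
With ρ = 4/5: need 1 − ρ^K ≥ 20/9·(1−4/5)/(4/5), i.e. ρ^K ≤ 0.4444.
Since (4/5)^3 = 0.5120 and (4/5)^4 = 0.4096, the smallest such K is 4.

4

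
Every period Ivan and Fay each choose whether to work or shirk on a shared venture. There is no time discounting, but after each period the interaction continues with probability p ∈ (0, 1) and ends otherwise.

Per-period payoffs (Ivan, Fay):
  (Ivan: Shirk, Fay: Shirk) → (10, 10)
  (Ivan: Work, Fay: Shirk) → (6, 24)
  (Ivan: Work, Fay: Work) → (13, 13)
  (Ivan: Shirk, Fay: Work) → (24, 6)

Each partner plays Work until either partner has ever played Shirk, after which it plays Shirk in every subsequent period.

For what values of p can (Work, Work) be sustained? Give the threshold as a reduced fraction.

11/14

Expected cooperation value is 13 + p·13 + p²·13 + … = 13/(1−p); deviation gives 24 + p·10/(1−p).
13 ≥ 24(1−p) + 10p ⇒ 14p ≥ 11 ⇒ p ≥ 11/14.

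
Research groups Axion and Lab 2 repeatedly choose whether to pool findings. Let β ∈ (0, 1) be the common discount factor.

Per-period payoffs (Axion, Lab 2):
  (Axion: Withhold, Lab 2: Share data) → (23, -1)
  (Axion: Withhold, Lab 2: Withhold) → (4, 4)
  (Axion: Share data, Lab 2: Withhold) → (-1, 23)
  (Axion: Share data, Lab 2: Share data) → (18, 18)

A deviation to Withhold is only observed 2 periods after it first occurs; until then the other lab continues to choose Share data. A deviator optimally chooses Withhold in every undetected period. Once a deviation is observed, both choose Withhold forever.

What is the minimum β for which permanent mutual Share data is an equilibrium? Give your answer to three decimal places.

0.513

Deviating for the 2 undetected periods gains 23−18 = 5 per period over cooperation, then loses 18−4 = 14 per period forever once punishment starts.
Gain: 5(1 + β + … + β^1); loss: 14·β^2/(1−β).
No profitable deviation ⇔ 5(1−β^2) ≤ 14·β^2, i.e. β^2 ≥ 5/(5+14) = 5/19.
Hence β ≥ (5/19)^(1/2) ≈ 0.513.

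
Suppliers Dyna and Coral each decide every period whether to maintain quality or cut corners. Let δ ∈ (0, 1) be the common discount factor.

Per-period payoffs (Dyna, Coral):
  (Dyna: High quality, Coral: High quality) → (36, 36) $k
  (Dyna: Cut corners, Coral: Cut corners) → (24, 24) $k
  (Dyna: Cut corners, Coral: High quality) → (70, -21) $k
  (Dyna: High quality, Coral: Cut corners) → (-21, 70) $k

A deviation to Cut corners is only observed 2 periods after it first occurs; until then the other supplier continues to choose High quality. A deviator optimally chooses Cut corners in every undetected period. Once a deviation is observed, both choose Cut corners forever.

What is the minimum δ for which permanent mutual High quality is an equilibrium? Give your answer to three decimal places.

A deviator earns 70 for 2 periods, then 24 forever; cooperating earns 36 forever. Multiplying the IC by (1−δ):
36 ≥ 70(1−δ^2) + 24δ^2, so 46·δ^2 ≥ 34 and δ^2 ≥ 17/23.
δ ≥ (17/23)^(1/2) ≈ 0.860.

0.860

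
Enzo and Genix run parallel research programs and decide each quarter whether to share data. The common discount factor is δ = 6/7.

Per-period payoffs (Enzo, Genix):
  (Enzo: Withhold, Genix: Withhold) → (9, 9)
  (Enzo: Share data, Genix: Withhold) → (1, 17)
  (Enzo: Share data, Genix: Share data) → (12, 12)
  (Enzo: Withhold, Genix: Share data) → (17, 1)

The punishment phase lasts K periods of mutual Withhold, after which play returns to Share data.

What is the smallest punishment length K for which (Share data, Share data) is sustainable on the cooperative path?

IC: δ(1−δ^K)/(1−δ) ≥ (17−12)/(12−9) = 5/3.
With δ = 6/7: need 1 − δ^K ≥ 5/3·(1−6/7)/(6/7), i.e. δ^K ≤ 0.7222.
Since (6/7)^2 = 0.7347 and (6/7)^3 = 0.6297, the smallest such K is 3.

3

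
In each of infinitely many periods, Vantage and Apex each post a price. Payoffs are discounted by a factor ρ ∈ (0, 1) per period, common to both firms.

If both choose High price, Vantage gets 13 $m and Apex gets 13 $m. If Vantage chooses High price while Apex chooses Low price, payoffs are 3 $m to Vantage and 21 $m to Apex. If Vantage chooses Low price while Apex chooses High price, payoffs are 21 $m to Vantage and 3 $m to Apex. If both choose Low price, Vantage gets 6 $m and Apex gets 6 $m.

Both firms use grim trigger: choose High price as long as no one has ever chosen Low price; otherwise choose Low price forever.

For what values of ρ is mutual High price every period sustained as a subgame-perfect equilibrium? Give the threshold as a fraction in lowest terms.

One-period gain from deviating is 21 − 13 = 8. The loss is 13 − 6 = 7 in every subsequent period, with present value 7·ρ/(1−ρ).
Deviation is unprofitable when 7·ρ/(1−ρ) ≥ 8, i.e. ρ/(1−ρ) ≥ 8/7.
Equivalently ρ ≥ 8/(8+7) = 8/15.

8/15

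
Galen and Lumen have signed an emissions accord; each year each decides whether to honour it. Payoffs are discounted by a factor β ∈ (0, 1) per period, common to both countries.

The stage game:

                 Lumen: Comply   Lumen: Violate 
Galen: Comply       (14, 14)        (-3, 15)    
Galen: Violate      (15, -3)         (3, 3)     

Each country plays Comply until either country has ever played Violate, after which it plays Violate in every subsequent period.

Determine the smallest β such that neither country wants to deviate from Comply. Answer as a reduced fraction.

Under grim trigger the critical discount factor is (T−C)/(T−P) with T = 15, C = 14, P = 3.
β* = (15−14)/(15−3) = 1/12.

1/12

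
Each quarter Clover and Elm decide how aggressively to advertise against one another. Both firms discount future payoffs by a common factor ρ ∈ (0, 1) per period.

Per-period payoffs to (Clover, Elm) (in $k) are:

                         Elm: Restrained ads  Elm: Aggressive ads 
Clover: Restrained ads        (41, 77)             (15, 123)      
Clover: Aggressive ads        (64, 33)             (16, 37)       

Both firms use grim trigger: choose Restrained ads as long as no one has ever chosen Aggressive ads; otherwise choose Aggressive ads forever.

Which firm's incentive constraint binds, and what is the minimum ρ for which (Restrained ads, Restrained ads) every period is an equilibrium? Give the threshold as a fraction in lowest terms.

Elm; ρ ≥ 23/43

Clover's threshold: (64−41)/(64−16) = 23/48.
Elm's threshold: (123−77)/(123−37) = 23/43.
23/48 < 23/43, so Elm binds and ρ* = 23/43.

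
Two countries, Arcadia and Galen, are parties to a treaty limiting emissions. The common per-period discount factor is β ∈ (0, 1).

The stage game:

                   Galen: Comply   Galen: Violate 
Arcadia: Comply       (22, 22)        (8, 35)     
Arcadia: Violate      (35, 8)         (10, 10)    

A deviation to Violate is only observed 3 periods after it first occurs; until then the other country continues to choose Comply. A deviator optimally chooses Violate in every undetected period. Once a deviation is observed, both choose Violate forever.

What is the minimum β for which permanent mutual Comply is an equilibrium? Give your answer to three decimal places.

Deviating for the 3 undetected periods gains 35−22 = 13 per period over cooperation, then loses 22−10 = 12 per period forever once punishment starts.
Gain: 13(1 + β + … + β^2); loss: 12·β^3/(1−β).
No profitable deviation ⇔ 13(1−β^3) ≤ 12·β^3, i.e. β^3 ≥ 13/(13+12) = 13/25.
Hence β ≥ (13/25)^(1/3) ≈ 0.804.

0.804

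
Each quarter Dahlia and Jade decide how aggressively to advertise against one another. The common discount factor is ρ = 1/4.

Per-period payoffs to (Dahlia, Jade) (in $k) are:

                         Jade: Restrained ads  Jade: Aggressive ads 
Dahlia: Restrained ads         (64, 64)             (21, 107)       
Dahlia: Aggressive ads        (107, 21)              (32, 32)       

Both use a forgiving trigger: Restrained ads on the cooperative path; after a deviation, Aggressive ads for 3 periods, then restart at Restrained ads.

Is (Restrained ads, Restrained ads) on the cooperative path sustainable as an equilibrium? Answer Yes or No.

No

IC: ρ+…+ρ^3 ≥ (107−64)/(64−32) = 43/32.
At ρ = 1/4: partial sum = 0.3281 < 1.3438. Cooperation not sustainable.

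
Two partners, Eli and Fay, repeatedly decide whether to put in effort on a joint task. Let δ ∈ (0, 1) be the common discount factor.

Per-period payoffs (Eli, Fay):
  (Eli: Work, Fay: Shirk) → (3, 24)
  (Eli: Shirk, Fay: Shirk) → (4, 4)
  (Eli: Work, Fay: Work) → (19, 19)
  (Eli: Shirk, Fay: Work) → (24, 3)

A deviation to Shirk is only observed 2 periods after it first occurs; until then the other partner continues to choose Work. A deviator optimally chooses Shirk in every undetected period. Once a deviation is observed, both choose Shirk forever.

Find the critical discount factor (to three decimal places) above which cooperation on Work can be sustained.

0.500

Deviating for the 2 undetected periods gains 24−19 = 5 per period over cooperation, then loses 19−4 = 15 per period forever once punishment starts.
Gain: 5(1 + δ + … + δ^1); loss: 15·δ^2/(1−δ).
No profitable deviation ⇔ 5(1−δ^2) ≤ 15·δ^2, i.e. δ^2 ≥ 5/(5+15) = 1/4.
Hence δ ≥ (1/4)^(1/2) ≈ 0.500.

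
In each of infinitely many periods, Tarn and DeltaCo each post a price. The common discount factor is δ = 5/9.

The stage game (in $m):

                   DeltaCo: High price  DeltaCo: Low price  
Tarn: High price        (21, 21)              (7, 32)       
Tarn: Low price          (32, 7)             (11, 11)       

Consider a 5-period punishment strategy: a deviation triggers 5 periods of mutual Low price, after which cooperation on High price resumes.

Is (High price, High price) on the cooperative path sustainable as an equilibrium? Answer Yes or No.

Yes

IC: δ+…+δ^5 ≥ (32−21)/(21−11) = 11/10.
At δ = 5/9: partial sum = 1.1838 ≥ 1.1000. Cooperation sustainable.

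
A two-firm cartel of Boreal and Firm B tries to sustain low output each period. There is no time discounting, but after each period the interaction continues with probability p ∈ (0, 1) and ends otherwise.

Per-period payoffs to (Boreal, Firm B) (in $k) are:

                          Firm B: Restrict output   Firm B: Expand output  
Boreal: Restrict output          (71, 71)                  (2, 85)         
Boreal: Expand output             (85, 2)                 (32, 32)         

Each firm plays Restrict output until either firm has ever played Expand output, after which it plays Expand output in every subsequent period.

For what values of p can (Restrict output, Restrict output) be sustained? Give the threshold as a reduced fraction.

Expected cooperation value is 71 + p·71 + p²·71 + … = 71/(1−p); deviation gives 85 + p·32/(1−p).
71 ≥ 85(1−p) + 32p ⇒ 53p ≥ 14 ⇒ p ≥ 14/53.

14/53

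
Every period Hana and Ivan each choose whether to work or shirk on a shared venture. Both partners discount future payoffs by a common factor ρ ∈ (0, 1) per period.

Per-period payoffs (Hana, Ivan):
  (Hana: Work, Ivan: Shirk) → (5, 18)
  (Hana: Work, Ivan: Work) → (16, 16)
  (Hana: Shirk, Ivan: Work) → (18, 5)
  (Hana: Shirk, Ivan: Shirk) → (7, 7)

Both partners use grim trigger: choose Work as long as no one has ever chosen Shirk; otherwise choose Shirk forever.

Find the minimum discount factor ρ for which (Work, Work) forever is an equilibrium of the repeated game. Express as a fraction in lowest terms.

2/11

Under grim trigger the critical discount factor is (T−C)/(T−P) with T = 18, C = 16, P = 7.
ρ* = (18−16)/(18−7) = 2/11.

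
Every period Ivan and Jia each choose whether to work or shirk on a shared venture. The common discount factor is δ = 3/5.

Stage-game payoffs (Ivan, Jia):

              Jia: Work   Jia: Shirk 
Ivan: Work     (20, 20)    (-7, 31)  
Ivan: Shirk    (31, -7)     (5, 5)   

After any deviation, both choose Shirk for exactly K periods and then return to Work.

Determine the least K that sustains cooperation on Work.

IC: δ(1−δ^K)/(1−δ) ≥ (31−20)/(20−5) = 11/15.
With δ = 3/5: need 1 − δ^K ≥ 11/15·(1−3/5)/(3/5), i.e. δ^K ≤ 0.5111.
Since (3/5)^1 = 0.6000 and (3/5)^2 = 0.3600, the smallest such K is 2.

2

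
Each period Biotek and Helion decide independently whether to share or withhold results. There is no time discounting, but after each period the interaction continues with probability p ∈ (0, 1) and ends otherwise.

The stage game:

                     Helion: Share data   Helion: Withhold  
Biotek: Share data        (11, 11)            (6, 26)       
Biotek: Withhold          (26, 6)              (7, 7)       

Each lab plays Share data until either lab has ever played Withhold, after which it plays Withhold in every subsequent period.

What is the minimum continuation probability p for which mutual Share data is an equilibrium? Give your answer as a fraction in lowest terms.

With no time discounting, the continuation probability p plays the role of the discount factor.
Grim-trigger IC: 11/(1−p) ≥ 26 + 7p/(1−p) ⇒ p ≥ (26−11)/(26−7) = 15/19.

15/19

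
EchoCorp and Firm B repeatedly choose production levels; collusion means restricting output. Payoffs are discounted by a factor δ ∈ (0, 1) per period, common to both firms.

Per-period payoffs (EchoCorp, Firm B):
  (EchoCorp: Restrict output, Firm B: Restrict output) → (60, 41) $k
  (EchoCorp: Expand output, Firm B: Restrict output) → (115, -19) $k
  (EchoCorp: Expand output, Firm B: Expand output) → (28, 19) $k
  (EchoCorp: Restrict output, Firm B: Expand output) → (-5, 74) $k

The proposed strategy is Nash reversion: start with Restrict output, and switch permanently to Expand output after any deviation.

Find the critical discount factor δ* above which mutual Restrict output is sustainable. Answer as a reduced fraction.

55/87

EchoCorp's threshold: (115−60)/(115−28) = 55/87.
Firm B's threshold: (74−41)/(74−19) = 3/5.
55/87 > 3/5, so EchoCorp binds and δ* = 55/87.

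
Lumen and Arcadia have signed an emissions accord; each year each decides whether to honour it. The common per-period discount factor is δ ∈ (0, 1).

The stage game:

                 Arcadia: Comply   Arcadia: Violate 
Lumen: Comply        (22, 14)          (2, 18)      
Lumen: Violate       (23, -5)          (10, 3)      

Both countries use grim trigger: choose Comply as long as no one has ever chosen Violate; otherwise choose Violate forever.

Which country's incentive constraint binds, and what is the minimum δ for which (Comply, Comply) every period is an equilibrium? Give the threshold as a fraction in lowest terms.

Arcadia; δ ≥ 4/15

Lumen: cooperation gives 22 each period; deviation gives 23 once then 10 forever.
  22/(1−δ) ≥ 23 + 10δ/(1−δ) ⇒ δ ≥ 1/13.
Arcadia: cooperation gives 14 each period; deviation gives 18 once then 3 forever.
  δ ≥ 4/15.
Both must hold, so the binding constraint is Arcadia's: δ ≥ 4/15.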